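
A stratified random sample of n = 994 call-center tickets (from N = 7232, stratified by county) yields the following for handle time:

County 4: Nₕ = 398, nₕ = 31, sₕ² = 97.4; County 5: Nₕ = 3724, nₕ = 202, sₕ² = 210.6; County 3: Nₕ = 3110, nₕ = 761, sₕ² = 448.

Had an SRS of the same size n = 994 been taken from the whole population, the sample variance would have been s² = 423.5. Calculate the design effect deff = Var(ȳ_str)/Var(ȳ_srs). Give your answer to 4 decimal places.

0.9591

Var(ȳ_str) = Σ Wₕ²(1−fₕ)sₕ²/nₕ with Wₕ = Nₕ/7232:
  County 4: (398/7232)²·(1−31/398)·97.4/31 = 0.0087746452
  County 5: (3724/7232)²·(1−202/3724)·210.6/202 = 0.26145033
  County 3: (3110/7232)²·(1−761/3110)·448/761 = 0.082228038
  → Var(ȳ_str) = 0.35245301.
Var(ȳ_srs) = (1 − 994/7232)·423.5/994 = 0.36749716.
deff = 0.35245301 / 0.36749716 = 0.9591.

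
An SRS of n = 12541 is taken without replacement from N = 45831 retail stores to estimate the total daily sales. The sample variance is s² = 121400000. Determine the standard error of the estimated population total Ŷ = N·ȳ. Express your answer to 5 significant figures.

3.8431 × 10^6

Var(Ŷ) = N²·Var(ȳ) = N²·(1 − n/N)·s²/n.
f = 12541/45831 = 0.27363575; Var(ȳ) = 0.72636425·121400000/12541 = 7031.3867.
Var(Ŷ) = 45831² · 7031.3867 = 1.4769291 × 10^13.
SE(Ŷ) = √(1.4769291 × 10^13) = 3.8431 × 10^6.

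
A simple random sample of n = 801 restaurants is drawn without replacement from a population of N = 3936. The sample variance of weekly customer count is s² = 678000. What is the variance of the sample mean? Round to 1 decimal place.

Under SRS without replacement, Var(ȳ) = (1 − f)·s²/n with f = n/N = 801/3936 = 0.20350610.
Var(ȳ) = (1 − 0.20350610)·678000/801 = 0.79649390·846.44195 = 674.18585.

674.2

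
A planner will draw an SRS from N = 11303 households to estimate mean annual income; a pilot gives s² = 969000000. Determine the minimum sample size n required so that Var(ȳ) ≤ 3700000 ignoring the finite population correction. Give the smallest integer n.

Without fpc, n₀ = s²/D = 969000000/3700000 = 261.8919.
Rounding up, n = 262.

262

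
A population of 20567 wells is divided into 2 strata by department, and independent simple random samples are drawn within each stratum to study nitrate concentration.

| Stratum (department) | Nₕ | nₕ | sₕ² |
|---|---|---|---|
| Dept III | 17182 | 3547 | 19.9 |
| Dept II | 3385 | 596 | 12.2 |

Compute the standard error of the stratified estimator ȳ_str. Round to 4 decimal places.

0.0597

Var(ȳ_str) = Σₕ Wₕ²(1 − fₕ)sₕ²/nₕ with Wₕ = Nₕ/N, N = 20567.
Dept III: Wₕ = 0.83541596; term = 0.83541596²·(1 − 0.20643697)·19.9/3547 = 0.003107269.
Dept II: Wₕ = 0.16458404; term = 0.16458404²·(1 − 0.17607090)·12.2/596 = 4.568555 × 10^-4.
Sum = 0.0035641245.
SE = √(0.0035641245) = 0.0597.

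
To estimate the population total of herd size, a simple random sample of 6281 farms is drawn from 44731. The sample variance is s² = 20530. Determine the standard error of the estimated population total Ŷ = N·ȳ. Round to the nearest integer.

Var(Ŷ) = N²·Var(ȳ) = N²·(1 − n/N)·s²/n.
f = 6281/44731 = 0.14041716; Var(ȳ) = 0.85958284·20530/6281 = 2.809622.
Var(Ŷ) = 44731² · 2.809622 = 5.6216669 × 10^9.
SE(Ŷ) = √(5.6216669 × 10^9) = 74978.

74978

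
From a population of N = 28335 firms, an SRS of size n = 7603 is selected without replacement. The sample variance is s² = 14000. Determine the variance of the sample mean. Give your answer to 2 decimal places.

1.35

Under SRS without replacement, Var(ȳ) = (1 − f)·s²/n with f = n/N = 7603/28335 = 0.26832539.
Var(ȳ) = (1 − 0.26832539)·14000/7603 = 0.73167461·1.8413784 = 1.3472898.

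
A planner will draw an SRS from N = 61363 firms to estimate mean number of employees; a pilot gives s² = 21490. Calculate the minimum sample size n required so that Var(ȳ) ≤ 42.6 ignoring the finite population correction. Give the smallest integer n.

Without fpc, n₀ = s²/D = 21490/42.6 = 504.4601.
Rounding up, n = 505.

505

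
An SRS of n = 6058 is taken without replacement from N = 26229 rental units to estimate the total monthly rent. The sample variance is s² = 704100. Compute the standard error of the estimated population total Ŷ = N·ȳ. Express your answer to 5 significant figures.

247970

Var(Ŷ) = N²·Var(ȳ) = N²·(1 − n/N)·s²/n.
f = 6058/26229 = 0.23096572; Var(ȳ) = 0.76903428·704100/6058 = 89.382145.
Var(Ŷ) = 26229² · 89.382145 = 6.149138 × 10^10.
SE(Ŷ) = √(6.149138 × 10^10) = 247970.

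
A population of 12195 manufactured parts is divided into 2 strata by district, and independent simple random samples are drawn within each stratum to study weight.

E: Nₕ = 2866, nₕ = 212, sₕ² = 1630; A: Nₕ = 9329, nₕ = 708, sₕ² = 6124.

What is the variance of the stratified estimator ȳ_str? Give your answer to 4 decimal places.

5.0709

Var(ȳ_str) = Σₕ Wₕ²(1 − fₕ)sₕ²/nₕ with Wₕ = Nₕ/N, N = 12195.
E: Wₕ = 0.23501435; term = 0.23501435²·(1 − 0.07397069)·1630/212 = 0.39324684.
A: Wₕ = 0.76498565; term = 0.76498565²·(1 − 0.07589238)·6124/708 = 4.6776859.
Sum = 5.0709327.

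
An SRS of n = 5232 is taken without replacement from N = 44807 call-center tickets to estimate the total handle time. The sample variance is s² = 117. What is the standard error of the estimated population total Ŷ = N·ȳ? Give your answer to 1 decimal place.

6297.1

Var(Ŷ) = N²·Var(ȳ) = N²·(1 − n/N)·s²/n.
f = 5232/44807 = 0.11676747; Var(ȳ) = 0.88323253·117/5232 = 0.019751186.
Var(Ŷ) = 44807² · 0.019751186 = 3.9653809 × 10^7.
SE(Ŷ) = √(3.9653809 × 10^7) = 6297.1.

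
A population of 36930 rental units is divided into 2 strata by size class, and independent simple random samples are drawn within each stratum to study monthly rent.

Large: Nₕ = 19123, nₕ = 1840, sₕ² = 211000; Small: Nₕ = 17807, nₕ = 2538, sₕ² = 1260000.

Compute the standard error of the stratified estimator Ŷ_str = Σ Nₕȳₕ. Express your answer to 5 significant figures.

Var(Ŷ_str) = Σₕ Nₕ²(1 − fₕ)sₕ²/nₕ.
Large: 19123²·(1 − 1840/19123)·211000/1840 = 3.790005 × 10^10.
Small: 17807²·(1 − 2538/17807)·1260000/2538 = 1.3498337 × 10^11.
Sum = 1.7288342 × 10^11.
SE = √(1.7288342 × 10^11) = 415790.

415790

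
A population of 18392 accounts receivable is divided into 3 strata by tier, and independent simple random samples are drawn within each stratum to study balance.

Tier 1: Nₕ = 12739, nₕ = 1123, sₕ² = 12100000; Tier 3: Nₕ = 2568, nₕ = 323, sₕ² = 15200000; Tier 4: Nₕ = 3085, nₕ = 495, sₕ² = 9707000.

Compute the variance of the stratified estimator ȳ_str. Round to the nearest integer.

Var(ȳ_str) = Σₕ Wₕ²(1 − fₕ)sₕ²/nₕ with Wₕ = Nₕ/N, N = 18392.
Tier 1: Wₕ = 0.69263810; term = 0.69263810²·(1 − 0.08815449)·12100000/1123 = 4713.458.
Tier 3: Wₕ = 0.13962592; term = 0.13962592²·(1 − 0.12577882)·15200000/323 = 802.0372.
Tier 4: Wₕ = 0.16773597; term = 0.16773597²·(1 − 0.16045381)·9707000/495 = 463.20885.
Sum = 5978.7041.

5979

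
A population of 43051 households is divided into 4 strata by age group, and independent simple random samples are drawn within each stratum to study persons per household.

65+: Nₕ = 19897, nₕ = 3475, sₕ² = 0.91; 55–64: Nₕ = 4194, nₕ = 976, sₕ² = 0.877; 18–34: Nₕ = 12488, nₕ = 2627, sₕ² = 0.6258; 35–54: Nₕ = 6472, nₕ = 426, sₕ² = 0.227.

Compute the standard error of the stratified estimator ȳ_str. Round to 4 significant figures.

Var(ȳ_str) = Σₕ Wₕ²(1 − fₕ)sₕ²/nₕ with Wₕ = Nₕ/N, N = 43051.
65+: Wₕ = 0.46217277; term = 0.46217277²·(1 − 0.17464944)·0.91/3475 = 4.6167222 × 10^-5.
55–64: Wₕ = 0.09741934; term = 0.09741934²·(1 − 0.23271340)·0.877/976 = 6.5433139 × 10^-6.
18–34: Wₕ = 0.29007456; term = 0.29007456²·(1 − 0.21036195)·0.6258/2627 = 1.5827884 × 10^-5.
35–54: Wₕ = 0.15033333; term = 0.15033333²·(1 − 0.06582200)·0.227/426 = 1.1250101 × 10^-5.
Sum = 7.9788521 × 10^-5.
SE = √(7.9788521 × 10^-5) = 0.008932.

0.008932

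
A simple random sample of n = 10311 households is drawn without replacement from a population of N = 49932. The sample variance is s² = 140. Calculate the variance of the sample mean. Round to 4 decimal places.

Under SRS without replacement, Var(ȳ) = (1 − f)·s²/n with f = n/N = 10311/49932 = 0.20650084.
Var(ȳ) = (1 − 0.20650084)·140/10311 = 0.79349916·0.013577733 = 0.010773919.

0.0108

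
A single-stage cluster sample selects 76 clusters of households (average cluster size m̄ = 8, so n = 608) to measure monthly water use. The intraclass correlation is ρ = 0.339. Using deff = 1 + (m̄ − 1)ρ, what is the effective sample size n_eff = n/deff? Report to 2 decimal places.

180.25

deff = 1 + (8 − 1)·0.339 = 1 + 2.373 = 3.373.
n_eff = 608 / 3.373 = 180.25.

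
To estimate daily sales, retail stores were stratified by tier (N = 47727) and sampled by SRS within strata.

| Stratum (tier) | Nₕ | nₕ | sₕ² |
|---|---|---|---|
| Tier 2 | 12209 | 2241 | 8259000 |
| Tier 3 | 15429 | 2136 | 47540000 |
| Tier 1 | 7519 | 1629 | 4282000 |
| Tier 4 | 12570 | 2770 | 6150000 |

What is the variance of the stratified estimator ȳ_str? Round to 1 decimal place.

Var(ȳ_str) = Σₕ Wₕ²(1 − fₕ)sₕ²/nₕ with Wₕ = Nₕ/N, N = 47727.
Tier 2: Wₕ = 0.25580908; term = 0.25580908²·(1 − 0.18355312)·8259000/2241 = 196.89988.
Tier 3: Wₕ = 0.32327613; term = 0.32327613²·(1 − 0.13844060)·47540000/2136 = 2003.9664.
Tier 1: Wₕ = 0.15754185; term = 0.15754185²·(1 − 0.21665115)·4282000/1629 = 51.106093.
Tier 4: Wₕ = 0.26337293; term = 0.26337293²·(1 − 0.22036595)·6150000/2770 = 120.06832.
Sum = 2372.0407.

2372.0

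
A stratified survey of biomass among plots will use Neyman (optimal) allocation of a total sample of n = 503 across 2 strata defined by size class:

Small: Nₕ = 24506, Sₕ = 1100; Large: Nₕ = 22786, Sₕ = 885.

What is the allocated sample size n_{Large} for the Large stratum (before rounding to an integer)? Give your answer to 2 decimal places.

Neyman allocation: nₕ = n·NₕSₕ / Σⱼ NⱼSⱼ.
Σ NⱼSⱼ = 24506·1100 + 22786·885 = 4.712221 × 10^7.
n_{Large} = 503·22786·885 / (4.712221 × 10^7) = 215.26.

215.26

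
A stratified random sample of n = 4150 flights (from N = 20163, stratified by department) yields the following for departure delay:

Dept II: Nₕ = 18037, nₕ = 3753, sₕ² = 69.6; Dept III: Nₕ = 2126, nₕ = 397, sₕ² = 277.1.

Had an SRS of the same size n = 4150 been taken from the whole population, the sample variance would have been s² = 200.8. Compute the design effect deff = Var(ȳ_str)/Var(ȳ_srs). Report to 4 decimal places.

0.4701

Var(ȳ_str) = Σ Wₕ²(1−fₕ)sₕ²/nₕ with Wₕ = Nₕ/20163:
  Dept II: (18037/20163)²·(1−3753/18037)·69.6/3753 = 0.011752615
  Dept III: (2126/20163)²·(1−397/2126)·277.1/397 = 0.0063109389
  → Var(ȳ_str) = 0.018063554.
Var(ȳ_srs) = (1 − 4150/20163)·200.8/4150 = 0.038426707.
deff = 0.018063554 / 0.038426707 = 0.4701.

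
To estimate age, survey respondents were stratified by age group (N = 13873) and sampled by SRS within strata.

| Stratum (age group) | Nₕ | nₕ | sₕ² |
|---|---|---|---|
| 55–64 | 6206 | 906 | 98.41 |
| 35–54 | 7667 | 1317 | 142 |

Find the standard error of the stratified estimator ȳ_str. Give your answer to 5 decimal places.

Var(ȳ_str) = Σₕ Wₕ²(1 − fₕ)sₕ²/nₕ with Wₕ = Nₕ/N, N = 13873.
55–64: Wₕ = 0.44734376; term = 0.44734376²·(1 − 0.14598775)·98.41/906 = 0.018563416.
35–54: Wₕ = 0.55265624; term = 0.55265624²·(1 − 0.17177514)·142/1317 = 0.027274763.
Sum = 0.045838179.
SE = √(0.045838179) = 0.21410.

0.21410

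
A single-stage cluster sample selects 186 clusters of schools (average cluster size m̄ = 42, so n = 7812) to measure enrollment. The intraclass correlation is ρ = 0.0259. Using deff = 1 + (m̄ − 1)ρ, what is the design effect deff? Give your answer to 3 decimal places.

deff = 1 + (42 − 1)·0.0259 = 1 + 1.0619 = 2.0619.

2.062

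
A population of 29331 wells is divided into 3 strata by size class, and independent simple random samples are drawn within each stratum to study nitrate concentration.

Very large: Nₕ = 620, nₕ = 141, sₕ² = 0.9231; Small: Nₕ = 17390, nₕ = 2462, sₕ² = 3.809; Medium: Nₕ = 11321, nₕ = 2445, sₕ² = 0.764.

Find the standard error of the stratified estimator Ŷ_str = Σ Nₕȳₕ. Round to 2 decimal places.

659.52

Var(Ŷ_str) = Σₕ Nₕ²(1 − fₕ)sₕ²/nₕ.
Very large: 620²·(1 − 141/620)·0.9231/141 = 1944.2712.
Small: 17390²·(1 − 2462/17390)·3.809/2462 = 401628.14.
Medium: 11321²·(1 − 2445/11321)·0.764/2445 = 31399.055.
Sum = 434971.47.
SE = √(434971.47) = 659.52.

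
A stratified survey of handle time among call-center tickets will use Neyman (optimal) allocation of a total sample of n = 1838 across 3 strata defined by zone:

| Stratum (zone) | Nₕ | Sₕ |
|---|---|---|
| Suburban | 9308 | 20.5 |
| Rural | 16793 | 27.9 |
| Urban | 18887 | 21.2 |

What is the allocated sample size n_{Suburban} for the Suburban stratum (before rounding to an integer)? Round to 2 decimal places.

330.94

Neyman allocation: nₕ = n·NₕSₕ / Σⱼ NⱼSⱼ.
Σ NⱼSⱼ = 9308·20.5 + 16793·27.9 + 18887·21.2 = 1.0597431 × 10^6.
n_{Suburban} = 1838·9308·20.5 / (1.0597431 × 10^6) = 330.94.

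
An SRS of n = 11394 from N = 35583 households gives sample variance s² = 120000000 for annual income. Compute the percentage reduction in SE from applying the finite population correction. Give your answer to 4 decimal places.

f = n/N = 11394/35583 = 0.32020909.
SE_no-fpc = √(s²/n) = 102.62485; SE_fpc = √((1−f)s²/n) = 84.613604.
Ratio = √(1−f) = 0.82449434. Reduction = 100·(1 − 0.82449434) = 17.5506%.

17.5506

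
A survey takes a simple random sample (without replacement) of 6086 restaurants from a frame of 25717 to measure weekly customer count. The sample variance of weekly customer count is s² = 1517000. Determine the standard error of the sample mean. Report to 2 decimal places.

Under SRS without replacement, Var(ȳ) = (1 − f)·s²/n with f = n/N = 6086/25717 = 0.23665280.
Var(ȳ) = (1 − 0.23665280)·1517000/6086 = 0.76334720·249.2606 = 190.27238.
SE(ȳ) = √(190.27238) = 13.79.

13.79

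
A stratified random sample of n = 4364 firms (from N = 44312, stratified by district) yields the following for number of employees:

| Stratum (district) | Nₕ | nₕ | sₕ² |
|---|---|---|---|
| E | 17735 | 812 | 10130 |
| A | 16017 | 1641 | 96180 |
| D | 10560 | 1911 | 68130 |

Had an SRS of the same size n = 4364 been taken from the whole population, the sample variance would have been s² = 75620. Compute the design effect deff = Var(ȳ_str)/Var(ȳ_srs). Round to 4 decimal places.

0.6682

Var(ȳ_str) = Σ Wₕ²(1−fₕ)sₕ²/nₕ with Wₕ = Nₕ/44312:
  E: (17735/44312)²·(1−812/17735)·10130/812 = 1.906862
  A: (16017/44312)²·(1−1641/16017)·96180/1641 = 6.873101
  D: (10560/44312)²·(1−1911/10560)·68130/1911 = 1.6583065
  → Var(ȳ_str) = 10.43827.
Var(ȳ_srs) = (1 − 4364/44312)·75620/4364 = 15.621604.
deff = 10.43827 / 15.621604 = 0.6682.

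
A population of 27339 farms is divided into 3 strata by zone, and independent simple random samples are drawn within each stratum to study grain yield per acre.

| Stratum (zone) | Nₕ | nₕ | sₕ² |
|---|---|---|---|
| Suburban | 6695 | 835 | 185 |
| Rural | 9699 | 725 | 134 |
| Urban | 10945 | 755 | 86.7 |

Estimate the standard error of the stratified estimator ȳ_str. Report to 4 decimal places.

Var(ȳ_str) = Σₕ Wₕ²(1 − fₕ)sₕ²/nₕ with Wₕ = Nₕ/N, N = 27339.
Suburban: Wₕ = 0.24488825; term = 0.24488825²·(1 − 0.12471994)·185/835 = 0.011629692.
Rural: Wₕ = 0.35476791; term = 0.35476791²·(1 − 0.07474997)·134/725 = 0.021523583.
Urban: Wₕ = 0.40034383; term = 0.40034383²·(1 − 0.06898127)·86.7/755 = 0.017135503.
Sum = 0.050288778.
SE = √(0.050288778) = 0.2243.

0.2243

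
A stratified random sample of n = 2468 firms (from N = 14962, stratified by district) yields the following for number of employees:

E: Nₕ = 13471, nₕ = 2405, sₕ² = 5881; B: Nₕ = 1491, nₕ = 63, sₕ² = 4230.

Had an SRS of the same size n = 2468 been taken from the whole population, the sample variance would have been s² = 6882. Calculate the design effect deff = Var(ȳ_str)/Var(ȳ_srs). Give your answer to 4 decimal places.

0.9736

Var(ȳ_str) = Σ Wₕ²(1−fₕ)sₕ²/nₕ with Wₕ = Nₕ/14962:
  E: (13471/14962)²·(1−2405/13471)·5881/2405 = 1.6283483
  B: (1491/14962)²·(1−63/1491)·4230/63 = 0.63859626
  → Var(ȳ_str) = 2.2669446.
Var(ȳ_srs) = (1 − 2468/14962)·6882/2468 = 2.3285275.
deff = 2.2669446 / 2.3285275 = 0.9736.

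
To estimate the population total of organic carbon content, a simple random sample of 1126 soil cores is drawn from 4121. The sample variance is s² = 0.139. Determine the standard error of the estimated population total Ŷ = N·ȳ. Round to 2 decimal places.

39.03

Var(Ŷ) = N²·Var(ȳ) = N²·(1 − n/N)·s²/n.
f = 1126/4121 = 0.27323465; Var(ȳ) = 0.72676535·0.139/1126 = 8.9716149 × 10^-5.
Var(Ŷ) = 4121² · (8.9716149 × 10^-5) = 1523.6172.
SE(Ŷ) = √(1523.6172) = 39.03.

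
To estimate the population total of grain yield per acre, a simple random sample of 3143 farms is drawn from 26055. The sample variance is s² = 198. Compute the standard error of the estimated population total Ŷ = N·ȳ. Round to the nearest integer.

Var(Ŷ) = N²·Var(ȳ) = N²·(1 − n/N)·s²/n.
f = 3143/26055 = 0.12062944; Var(ȳ) = 0.87937056·198/3143 = 0.055397827.
Var(Ŷ) = 26055² · 0.055397827 = 3.7607536 × 10^7.
SE(Ŷ) = √(3.7607536 × 10^7) = 6132.

6132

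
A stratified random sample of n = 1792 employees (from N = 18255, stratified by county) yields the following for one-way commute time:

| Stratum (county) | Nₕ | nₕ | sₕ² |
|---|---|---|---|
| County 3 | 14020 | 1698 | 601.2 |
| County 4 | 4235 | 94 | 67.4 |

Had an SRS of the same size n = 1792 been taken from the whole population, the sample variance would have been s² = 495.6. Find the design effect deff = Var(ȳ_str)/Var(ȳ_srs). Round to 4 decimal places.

0.8872

Var(ȳ_str) = Σ Wₕ²(1−fₕ)sₕ²/nₕ with Wₕ = Nₕ/18255:
  County 3: (14020/18255)²·(1−1698/14020)·601.2/1698 = 0.18354681
  County 4: (4235/18255)²·(1−94/4235)·67.4/94 = 0.037733493
  → Var(ȳ_str) = 0.2212803.
Var(ȳ_srs) = (1 − 1792/18255)·495.6/1792 = 0.24941377.
deff = 0.2212803 / 0.24941377 = 0.8872.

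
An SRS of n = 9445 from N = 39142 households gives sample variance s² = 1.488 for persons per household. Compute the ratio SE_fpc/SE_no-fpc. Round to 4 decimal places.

f = n/N = 9445/39142 = 0.24130090.
SE_no-fpc = √(s²/n) = 0.01255164; SE_fpc = √((1−f)s²/n) = 0.010932897.
Ratio = √(1−f) = 0.87103335.

0.8710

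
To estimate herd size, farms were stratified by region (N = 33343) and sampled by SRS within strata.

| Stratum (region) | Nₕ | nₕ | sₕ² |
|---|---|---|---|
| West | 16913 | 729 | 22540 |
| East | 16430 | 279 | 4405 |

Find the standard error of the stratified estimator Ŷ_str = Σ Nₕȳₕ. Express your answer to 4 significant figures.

112500

Var(Ŷ_str) = Σₕ Nₕ²(1 − fₕ)sₕ²/nₕ.
West: 16913²·(1 − 729/16913)·22540/729 = 8.4631668 × 10^9.
East: 16430²·(1 − 279/16430)·4405/279 = 4.1896591 × 10^9.
Sum = 1.2652826 × 10^10.
SE = √(1.2652826 × 10^10) = 112500.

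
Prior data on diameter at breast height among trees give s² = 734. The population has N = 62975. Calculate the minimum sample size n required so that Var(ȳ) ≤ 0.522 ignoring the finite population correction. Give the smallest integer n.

1407

Without fpc, n₀ = s²/D = 734/0.522 = 1406.1303.
Rounding up, n = 1407.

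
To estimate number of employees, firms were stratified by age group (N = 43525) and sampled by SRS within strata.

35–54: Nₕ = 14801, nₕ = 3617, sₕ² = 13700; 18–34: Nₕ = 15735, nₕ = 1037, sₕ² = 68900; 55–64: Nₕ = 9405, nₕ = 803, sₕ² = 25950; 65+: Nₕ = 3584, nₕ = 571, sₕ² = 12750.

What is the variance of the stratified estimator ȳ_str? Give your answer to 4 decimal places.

9.9496

Var(ȳ_str) = Σₕ Wₕ²(1 − fₕ)sₕ²/nₕ with Wₕ = Nₕ/N, N = 43525.
35–54: Wₕ = 0.34005744; term = 0.34005744²·(1 − 0.24437538)·13700/3617 = 0.33096549.
18–34: Wₕ = 0.36151637; term = 0.36151637²·(1 − 0.06590404)·68900/1037 = 8.111252.
55–64: Wₕ = 0.21608271; term = 0.21608271²·(1 − 0.08538012)·25950/803 = 1.3800744.
65+: Wₕ = 0.08234348; term = 0.08234348²·(1 − 0.15931920)·12750/571 = 0.12728102.
Sum = 9.9495729.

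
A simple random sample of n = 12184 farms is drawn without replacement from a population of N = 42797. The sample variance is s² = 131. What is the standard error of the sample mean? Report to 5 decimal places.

Under SRS without replacement, Var(ȳ) = (1 − f)·s²/n with f = n/N = 12184/42797 = 0.28469285.
Var(ȳ) = (1 − 0.28469285)·131/12184 = 0.71530715·0.010751806 = 0.0076908434.
SE(ȳ) = √(0.0076908434) = 0.08770.

0.08770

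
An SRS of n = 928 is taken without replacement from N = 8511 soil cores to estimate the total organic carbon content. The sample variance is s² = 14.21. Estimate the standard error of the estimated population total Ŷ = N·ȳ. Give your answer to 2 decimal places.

994.11

Var(Ŷ) = N²·Var(ȳ) = N²·(1 − n/N)·s²/n.
f = 928/8511 = 0.10903537; Var(ȳ) = 0.89096463·14.21/928 = 0.013642896.
Var(Ŷ) = 8511² · 0.013642896 = 988252.11.
SE(Ŷ) = √(988252.11) = 994.11.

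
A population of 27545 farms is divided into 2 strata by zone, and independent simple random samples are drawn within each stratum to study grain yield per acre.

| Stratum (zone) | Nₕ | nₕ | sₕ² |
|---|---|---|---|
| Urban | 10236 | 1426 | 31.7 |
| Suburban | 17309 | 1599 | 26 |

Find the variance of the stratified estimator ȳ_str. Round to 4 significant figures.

0.008470

Var(ȳ_str) = Σₕ Wₕ²(1 − fₕ)sₕ²/nₕ with Wₕ = Nₕ/N, N = 27545.
Urban: Wₕ = 0.37161009; term = 0.37161009²·(1 − 0.13931223)·31.7/1426 = 0.0026421676.
Suburban: Wₕ = 0.62838991; term = 0.62838991²·(1 − 0.09237969)·26/1599 = 0.0058275699.
Sum = 0.0084697375.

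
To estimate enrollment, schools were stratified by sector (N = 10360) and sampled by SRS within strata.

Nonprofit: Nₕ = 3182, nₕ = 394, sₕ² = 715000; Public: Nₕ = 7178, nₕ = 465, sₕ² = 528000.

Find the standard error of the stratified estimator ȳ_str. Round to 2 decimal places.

Var(ȳ_str) = Σₕ Wₕ²(1 − fₕ)sₕ²/nₕ with Wₕ = Nₕ/N, N = 10360.
Nonprofit: Wₕ = 0.30714286; term = 0.30714286²·(1 − 0.12382150)·715000/394 = 149.99724.
Public: Wₕ = 0.69285714; term = 0.69285714²·(1 − 0.06478128)·528000/465 = 509.77855.
Sum = 659.77579.
SE = √(659.77579) = 25.69.

25.69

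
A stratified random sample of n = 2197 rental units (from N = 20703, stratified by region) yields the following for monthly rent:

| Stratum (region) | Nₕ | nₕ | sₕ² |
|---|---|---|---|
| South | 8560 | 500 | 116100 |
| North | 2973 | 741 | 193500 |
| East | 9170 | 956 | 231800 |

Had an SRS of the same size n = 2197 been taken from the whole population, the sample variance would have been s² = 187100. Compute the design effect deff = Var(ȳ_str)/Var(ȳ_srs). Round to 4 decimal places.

Var(ȳ_str) = Σ Wₕ²(1−fₕ)sₕ²/nₕ with Wₕ = Nₕ/20703:
  South: (8560/20703)²·(1−500/8560)·116100/500 = 37.377001
  North: (2973/20703)²·(1−741/2973)·193500/741 = 4.0428283
  East: (9170/20703)²·(1−956/9170)·231800/956 = 42.610145
  → Var(ȳ_str) = 84.029974.
Var(ȳ_srs) = (1 − 2197/20703)·187100/2197 = 76.124246.
deff = 84.029974 / 76.124246 = 1.1039.

1.1039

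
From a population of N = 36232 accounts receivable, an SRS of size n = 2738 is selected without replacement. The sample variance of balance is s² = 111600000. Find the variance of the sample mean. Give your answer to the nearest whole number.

Under SRS without replacement, Var(ȳ) = (1 − f)·s²/n with f = n/N = 2738/36232 = 0.07556856.
Var(ȳ) = (1 − 0.07556856)·111600000/2738 = 0.92443144·40759.679 = 37679.528.

37680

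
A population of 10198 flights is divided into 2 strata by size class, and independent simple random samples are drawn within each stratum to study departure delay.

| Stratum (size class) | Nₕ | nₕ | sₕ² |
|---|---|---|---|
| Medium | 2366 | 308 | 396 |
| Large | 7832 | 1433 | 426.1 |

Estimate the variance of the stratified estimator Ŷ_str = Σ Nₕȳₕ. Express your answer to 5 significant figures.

2.1163 × 10^7

Var(Ŷ_str) = Σₕ Nₕ²(1 − fₕ)sₕ²/nₕ.
Medium: 2366²·(1 − 308/2366)·396/308 = 6.260436 × 10^6.
Large: 7832²·(1 − 1433/7832)·426.1/1433 = 1.4902191 × 10^7.
Sum = 2.1162627 × 10^7.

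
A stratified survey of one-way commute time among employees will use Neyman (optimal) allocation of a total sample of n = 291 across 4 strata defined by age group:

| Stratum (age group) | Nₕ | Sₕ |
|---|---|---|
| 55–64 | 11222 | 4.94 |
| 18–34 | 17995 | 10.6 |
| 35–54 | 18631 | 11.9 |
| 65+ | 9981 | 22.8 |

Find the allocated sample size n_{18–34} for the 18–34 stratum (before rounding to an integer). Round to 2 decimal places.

79.81

Neyman allocation: nₕ = n·NₕSₕ / Σⱼ NⱼSⱼ.
Σ NⱼSⱼ = 11222·4.94 + 17995·10.6 + 18631·11.9 + 9981·22.8 = 695459.38.
n_{18–34} = 291·17995·10.6 / 695459.38 = 79.81.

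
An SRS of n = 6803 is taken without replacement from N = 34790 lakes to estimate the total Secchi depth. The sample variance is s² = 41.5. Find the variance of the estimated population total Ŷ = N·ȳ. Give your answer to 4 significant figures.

5.940 × 10^6

Var(Ŷ) = N²·Var(ȳ) = N²·(1 − n/N)·s²/n.
f = 6803/34790 = 0.19554470; Var(ȳ) = 0.80445530·41.5/6803 = 0.0049073784.
Var(Ŷ) = 34790² · 0.0049073784 = 5.9396165 × 10^6.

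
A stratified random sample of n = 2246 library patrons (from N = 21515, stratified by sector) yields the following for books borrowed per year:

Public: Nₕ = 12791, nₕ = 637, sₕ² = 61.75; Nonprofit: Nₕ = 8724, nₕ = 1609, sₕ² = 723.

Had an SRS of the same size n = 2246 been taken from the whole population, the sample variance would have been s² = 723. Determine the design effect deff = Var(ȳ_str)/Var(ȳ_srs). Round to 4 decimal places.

Var(ȳ_str) = Σ Wₕ²(1−fₕ)sₕ²/nₕ with Wₕ = Nₕ/21515:
  Public: (12791/21515)²·(1−637/12791)·61.75/637 = 0.032556564
  Nonprofit: (8724/21515)²·(1−1609/8724)·723/1609 = 0.060254587
  → Var(ȳ_str) = 0.092811151.
Var(ȳ_srs) = (1 − 2246/21515)·723/2246 = 0.28830115.
deff = 0.092811151 / 0.28830115 = 0.3219.

0.3219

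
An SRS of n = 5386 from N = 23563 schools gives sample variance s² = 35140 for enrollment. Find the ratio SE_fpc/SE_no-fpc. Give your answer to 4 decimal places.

f = n/N = 5386/23563 = 0.22857870.
SE_no-fpc = √(s²/n) = 2.5542753; SE_fpc = √((1−f)s²/n) = 2.2434351.
Ratio = √(1−f) = 0.87830592.

0.8783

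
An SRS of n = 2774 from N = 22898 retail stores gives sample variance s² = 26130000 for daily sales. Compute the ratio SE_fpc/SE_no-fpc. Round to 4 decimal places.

0.9375

f = n/N = 2774/22898 = 0.12114595.
SE_no-fpc = √(s²/n) = 97.054679; SE_fpc = √((1−f)s²/n) = 90.986059.
Ratio = √(1−f) = 0.93747216.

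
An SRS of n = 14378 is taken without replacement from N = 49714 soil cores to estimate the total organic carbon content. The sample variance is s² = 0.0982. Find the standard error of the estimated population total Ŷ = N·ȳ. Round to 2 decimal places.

109.54

Var(Ŷ) = N²·Var(ȳ) = N²·(1 − n/N)·s²/n.
f = 14378/49714 = 0.28921431; Var(ȳ) = 0.71078569·0.0982/14378 = 4.8545803 × 10^-6.
Var(Ŷ) = 49714² · (4.8545803 × 10^-6) = 11998.007.
SE(Ŷ) = √(11998.007) = 109.54.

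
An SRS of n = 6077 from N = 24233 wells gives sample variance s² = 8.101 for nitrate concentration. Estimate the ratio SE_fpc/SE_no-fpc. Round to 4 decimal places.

f = n/N = 6077/24233 = 0.25077374.
SE_no-fpc = √(s²/n) = 0.036511082; SE_fpc = √((1−f)s²/n) = 0.03160321.
Ratio = √(1−f) = 0.86557857.

0.8656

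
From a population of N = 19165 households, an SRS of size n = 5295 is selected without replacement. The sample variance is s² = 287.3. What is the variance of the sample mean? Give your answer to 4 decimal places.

0.0393

Under SRS without replacement, Var(ȳ) = (1 − f)·s²/n with f = n/N = 5295/19165 = 0.27628489.
Var(ȳ) = (1 − 0.27628489)·287.3/5295 = 0.72371511·0.054258735 = 0.039267866.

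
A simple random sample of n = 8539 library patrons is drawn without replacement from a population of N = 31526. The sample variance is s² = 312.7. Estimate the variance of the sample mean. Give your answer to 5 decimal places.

0.02670

Under SRS without replacement, Var(ȳ) = (1 − f)·s²/n with f = n/N = 8539/31526 = 0.27085580.
Var(ȳ) = (1 − 0.27085580)·312.7/8539 = 0.72914420·0.036620213 = 0.026701416.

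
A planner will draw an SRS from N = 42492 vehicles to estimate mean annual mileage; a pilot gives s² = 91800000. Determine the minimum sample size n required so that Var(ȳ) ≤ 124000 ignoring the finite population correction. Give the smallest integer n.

741

Without fpc, n₀ = s²/D = 91800000/124000 = 740.3226.
Rounding up, n = 741.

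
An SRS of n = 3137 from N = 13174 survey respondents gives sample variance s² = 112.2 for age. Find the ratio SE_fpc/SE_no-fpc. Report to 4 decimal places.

f = n/N = 3137/13174 = 0.23812054.
SE_no-fpc = √(s²/n) = 0.18912074; SE_fpc = √((1−f)s²/n) = 0.16507538.
Ratio = √(1−f) = 0.87285707.

0.8729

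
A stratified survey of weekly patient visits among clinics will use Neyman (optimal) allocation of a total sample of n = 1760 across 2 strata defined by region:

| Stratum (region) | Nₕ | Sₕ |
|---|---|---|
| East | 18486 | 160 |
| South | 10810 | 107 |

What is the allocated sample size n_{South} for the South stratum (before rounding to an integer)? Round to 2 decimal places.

494.78

Neyman allocation: nₕ = n·NₕSₕ / Σⱼ NⱼSⱼ.
Σ NⱼSⱼ = 18486·160 + 10810·107 = 4.11443 × 10^6.
n_{South} = 1760·10810·107 / (4.11443 × 10^6) = 494.78.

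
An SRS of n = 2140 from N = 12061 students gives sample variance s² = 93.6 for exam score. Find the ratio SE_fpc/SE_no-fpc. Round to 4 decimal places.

f = n/N = 2140/12061 = 0.17743139.
SE_no-fpc = √(s²/n) = 0.20913708; SE_fpc = √((1−f)s²/n) = 0.18967806.
Ratio = √(1−f) = 0.90695568.

0.9070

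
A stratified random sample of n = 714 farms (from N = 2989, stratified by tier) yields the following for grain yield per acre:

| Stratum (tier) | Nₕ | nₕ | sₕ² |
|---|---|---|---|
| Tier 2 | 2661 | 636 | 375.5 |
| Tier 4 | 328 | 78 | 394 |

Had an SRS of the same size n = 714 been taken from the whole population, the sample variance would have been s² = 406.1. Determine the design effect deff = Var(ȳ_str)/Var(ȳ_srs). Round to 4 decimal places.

Var(ȳ_str) = Σ Wₕ²(1−fₕ)sₕ²/nₕ with Wₕ = Nₕ/2989:
  Tier 2: (2661/2989)²·(1−636/2661)·375.5/636 = 0.35609912
  Tier 4: (328/2989)²·(1−78/328)·394/78 = 0.046362158
  → Var(ȳ_str) = 0.40246128.
Var(ȳ_srs) = (1 − 714/2989)·406.1/714 = 0.43290267.
deff = 0.40246128 / 0.43290267 = 0.9297.

0.9297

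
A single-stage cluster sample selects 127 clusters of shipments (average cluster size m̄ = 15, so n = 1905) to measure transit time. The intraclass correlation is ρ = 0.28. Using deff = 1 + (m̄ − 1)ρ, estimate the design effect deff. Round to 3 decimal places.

4.920

deff = 1 + (15 − 1)·0.28 = 1 + 3.92 = 4.92.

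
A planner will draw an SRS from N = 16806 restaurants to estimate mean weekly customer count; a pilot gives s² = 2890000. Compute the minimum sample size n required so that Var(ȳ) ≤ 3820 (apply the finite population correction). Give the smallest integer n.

724

Without fpc, n₀ = s²/D = 2890000/3820 = 756.5445.
With fpc, (1 − n/N)·s²/n ≤ D requires n ≥ n₀/(1 + n₀/N) = 756.5445/(1 + 756.5445/16806) = 723.9547.
Rounding up, n = 724.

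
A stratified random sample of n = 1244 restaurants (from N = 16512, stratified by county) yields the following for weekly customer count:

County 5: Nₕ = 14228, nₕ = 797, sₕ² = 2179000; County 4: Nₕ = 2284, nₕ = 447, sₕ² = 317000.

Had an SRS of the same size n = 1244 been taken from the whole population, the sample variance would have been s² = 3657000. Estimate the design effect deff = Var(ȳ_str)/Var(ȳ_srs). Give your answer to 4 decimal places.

Var(ȳ_str) = Σ Wₕ²(1−fₕ)sₕ²/nₕ with Wₕ = Nₕ/16512:
  County 5: (14228/16512)²·(1−797/14228)·2179000/797 = 1916.2482
  County 4: (2284/16512)²·(1−447/2284)·317000/447 = 10.913339
  → Var(ȳ_str) = 1927.1615.
Var(ȳ_srs) = (1 − 1244/16512)·3657000/1244 = 2718.2353.
deff = 1927.1615 / 2718.2353 = 0.7090.

0.7090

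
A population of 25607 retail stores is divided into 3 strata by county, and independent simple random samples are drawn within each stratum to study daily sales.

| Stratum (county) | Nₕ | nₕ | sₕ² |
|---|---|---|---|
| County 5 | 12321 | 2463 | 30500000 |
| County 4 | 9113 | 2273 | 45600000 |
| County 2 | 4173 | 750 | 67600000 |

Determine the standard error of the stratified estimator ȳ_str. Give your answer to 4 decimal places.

Var(ȳ_str) = Σₕ Wₕ²(1 − fₕ)sₕ²/nₕ with Wₕ = Nₕ/N, N = 25607.
County 5: Wₕ = 0.48115750; term = 0.48115750²·(1 − 0.19990261)·30500000/2463 = 2293.7855.
County 4: Wₕ = 0.35587925; term = 0.35587925²·(1 − 0.24942390)·45600000/2273 = 1907.0649.
County 2: Wₕ = 0.16296325; term = 0.16296325²·(1 − 0.17972682)·67600000/750 = 1963.4657.
Sum = 6164.3161.
SE = √(6164.3161) = 78.5132.

78.5132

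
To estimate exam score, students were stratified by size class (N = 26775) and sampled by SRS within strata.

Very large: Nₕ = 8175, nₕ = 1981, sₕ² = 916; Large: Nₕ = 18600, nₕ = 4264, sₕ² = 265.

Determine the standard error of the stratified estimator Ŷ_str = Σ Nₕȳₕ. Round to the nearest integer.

6323

Var(Ŷ_str) = Σₕ Nₕ²(1 − fₕ)sₕ²/nₕ.
Very large: 8175²·(1 − 1981/8175)·916/1981 = 2.3413695 × 10^7.
Large: 18600²·(1 − 4264/18600)·265/4264 = 1.6571797 × 10^7.
Sum = 3.9985492 × 10^7.
SE = √(3.9985492 × 10^7) = 6323.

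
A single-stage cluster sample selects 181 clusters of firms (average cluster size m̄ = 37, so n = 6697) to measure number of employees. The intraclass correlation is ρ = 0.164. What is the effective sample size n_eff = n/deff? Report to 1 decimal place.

970.0

deff = 1 + (37 − 1)·0.164 = 1 + 5.904 = 6.904.
n_eff = 6697 / 6.904 = 970.0.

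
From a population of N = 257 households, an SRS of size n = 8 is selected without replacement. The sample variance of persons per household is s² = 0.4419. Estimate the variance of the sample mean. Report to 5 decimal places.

0.05352

Under SRS without replacement, Var(ȳ) = (1 − f)·s²/n with f = n/N = 8/257 = 0.03112840.
Var(ȳ) = (1 − 0.03112840)·0.4419/8 = 0.96887160·0.0552375 = 0.053518045.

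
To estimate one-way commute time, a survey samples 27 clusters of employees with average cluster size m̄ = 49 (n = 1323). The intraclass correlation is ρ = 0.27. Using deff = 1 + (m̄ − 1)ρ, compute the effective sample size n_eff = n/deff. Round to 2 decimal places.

deff = 1 + (49 − 1)·0.27 = 1 + 12.96 = 13.96.
n_eff = 1323 / 13.96 = 94.77.

94.77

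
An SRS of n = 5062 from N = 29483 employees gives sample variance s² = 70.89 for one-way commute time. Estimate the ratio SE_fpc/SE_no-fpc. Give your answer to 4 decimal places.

f = n/N = 5062/29483 = 0.17169216.
SE_no-fpc = √(s²/n) = 0.11833996; SE_fpc = √((1−f)s²/n) = 0.10770288.
Ratio = √(1−f) = 0.91011419.

0.9101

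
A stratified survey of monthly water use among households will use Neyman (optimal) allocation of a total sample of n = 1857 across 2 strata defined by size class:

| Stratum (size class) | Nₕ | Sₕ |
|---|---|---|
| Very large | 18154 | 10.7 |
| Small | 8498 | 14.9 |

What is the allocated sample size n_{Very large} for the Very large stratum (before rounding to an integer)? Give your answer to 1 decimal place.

1124.2

Neyman allocation: nₕ = n·NₕSₕ / Σⱼ NⱼSⱼ.
Σ NⱼSⱼ = 18154·10.7 + 8498·14.9 = 320868.
n_{Very large} = 1857·18154·10.7 / 320868 = 1124.2.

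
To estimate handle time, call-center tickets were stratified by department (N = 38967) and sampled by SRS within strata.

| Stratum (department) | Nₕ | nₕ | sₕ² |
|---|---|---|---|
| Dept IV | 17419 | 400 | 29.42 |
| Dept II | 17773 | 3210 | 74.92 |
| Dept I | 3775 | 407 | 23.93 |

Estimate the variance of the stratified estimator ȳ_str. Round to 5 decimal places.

0.01883

Var(ȳ_str) = Σₕ Wₕ²(1 − fₕ)sₕ²/nₕ with Wₕ = Nₕ/N, N = 38967.
Dept IV: Wₕ = 0.44701927; term = 0.44701927²·(1 − 0.02296343)·29.42/400 = 0.014359721.
Dept II: Wₕ = 0.45610388; term = 0.45610388²·(1 − 0.18061104)·74.92/3210 = 0.0039784177.
Dept I: Wₕ = 0.09687684; term = 0.09687684²·(1 − 0.10781457)·23.93/407 = 4.9231536 × 10^-4.
Sum = 0.018830454.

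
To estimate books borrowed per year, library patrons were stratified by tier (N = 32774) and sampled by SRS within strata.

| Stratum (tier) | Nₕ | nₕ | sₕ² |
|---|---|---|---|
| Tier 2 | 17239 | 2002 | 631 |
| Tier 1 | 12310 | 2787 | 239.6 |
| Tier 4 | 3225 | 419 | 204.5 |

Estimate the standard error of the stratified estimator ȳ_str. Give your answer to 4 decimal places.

Var(ȳ_str) = Σₕ Wₕ²(1 − fₕ)sₕ²/nₕ with Wₕ = Nₕ/N, N = 32774.
Tier 2: Wₕ = 0.52599622; term = 0.52599622²·(1 − 0.11613203)·631/2002 = 0.077075779.
Tier 1: Wₕ = 0.37560261; term = 0.37560261²·(1 − 0.22640130)·239.6/2787 = 0.009382591.
Tier 4: Wₕ = 0.09840117; term = 0.09840117²·(1 − 0.12992248)·204.5/419 = 0.0041118549.
Sum = 0.090570225.
SE = √(0.090570225) = 0.3009.

0.3009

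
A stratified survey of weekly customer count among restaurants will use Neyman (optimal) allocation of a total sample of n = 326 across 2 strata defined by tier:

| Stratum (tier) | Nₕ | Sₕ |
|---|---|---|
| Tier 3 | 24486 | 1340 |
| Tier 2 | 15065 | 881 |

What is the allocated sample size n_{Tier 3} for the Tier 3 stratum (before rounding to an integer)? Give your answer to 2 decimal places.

Neyman allocation: nₕ = n·NₕSₕ / Σⱼ NⱼSⱼ.
Σ NⱼSⱼ = 24486·1340 + 15065·881 = 4.6083505 × 10^7.
n_{Tier 3} = 326·24486·1340 / (4.6083505 × 10^7) = 232.11.

232.11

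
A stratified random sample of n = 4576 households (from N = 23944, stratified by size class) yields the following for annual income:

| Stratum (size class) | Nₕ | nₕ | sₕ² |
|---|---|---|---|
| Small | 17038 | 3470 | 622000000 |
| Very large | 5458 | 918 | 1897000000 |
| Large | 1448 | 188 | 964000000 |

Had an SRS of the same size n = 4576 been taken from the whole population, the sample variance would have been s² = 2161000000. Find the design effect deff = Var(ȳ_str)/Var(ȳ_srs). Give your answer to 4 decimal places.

Var(ȳ_str) = Σ Wₕ²(1−fₕ)sₕ²/nₕ with Wₕ = Nₕ/23944:
  Small: (17038/23944)²·(1−3470/17038)·622000000/3470 = 72277.305
  Very large: (5458/23944)²·(1−918/5458)·1897000000/918 = 89314.223
  Large: (1448/23944)²·(1−188/1448)·964000000/188 = 16317.923
  → Var(ȳ_str) = 177909.45.
Var(ȳ_srs) = (1 − 4576/23944)·2161000000/4576 = 381994.25.
deff = 177909.45 / 381994.25 = 0.4657.

0.4657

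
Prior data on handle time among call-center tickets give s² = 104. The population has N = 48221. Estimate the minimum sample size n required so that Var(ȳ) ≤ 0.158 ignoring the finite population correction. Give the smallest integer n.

659

Without fpc, n₀ = s²/D = 104/0.158 = 658.2278.
Rounding up, n = 659.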